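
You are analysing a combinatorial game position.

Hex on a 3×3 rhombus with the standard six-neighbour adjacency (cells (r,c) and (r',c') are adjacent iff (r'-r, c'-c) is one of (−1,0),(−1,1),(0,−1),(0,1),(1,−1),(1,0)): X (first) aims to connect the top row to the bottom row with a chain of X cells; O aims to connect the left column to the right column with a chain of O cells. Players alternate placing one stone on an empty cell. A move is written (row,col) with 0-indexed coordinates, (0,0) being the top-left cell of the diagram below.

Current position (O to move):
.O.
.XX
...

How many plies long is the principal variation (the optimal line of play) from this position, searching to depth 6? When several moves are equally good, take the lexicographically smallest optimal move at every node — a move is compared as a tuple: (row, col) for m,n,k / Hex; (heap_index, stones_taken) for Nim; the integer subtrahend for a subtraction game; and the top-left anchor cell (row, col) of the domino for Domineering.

[.O./.XX/...] O move#1: (0,0):-1/OO./.XX/..., (0,2):+1/.OO/.XX/...*, (1,0):-1/.O./OXX/..., (2,0):-1/.O./.XX/O.., (2,1):-1/.O./.XX/.O., (2,2):-1/.O./.XX/..O
[.OO/.XX/...] X move#2: (0,0):-1/XOO/.XX/...*, (1,0):-1/.OO/XXX/..., (2,0):-1/.OO/.XX/X.., (2,1):-1/.OO/.XX/.X., (2,2):-1/.OO/.XX/..X
[XOO/.XX/...] O move#3: (1,0):+1/XOO/OXX/...*, (2,0):-1/XOO/.XX/O.., (2,1):-1/XOO/.XX/.O., (2,2):-1/XOO/.XX/..O
[XOO/OXX/...] end (terminal -1, X#4); searched .O./.XX/... to 6

PV length from [.O./.XX/...]: 3 plies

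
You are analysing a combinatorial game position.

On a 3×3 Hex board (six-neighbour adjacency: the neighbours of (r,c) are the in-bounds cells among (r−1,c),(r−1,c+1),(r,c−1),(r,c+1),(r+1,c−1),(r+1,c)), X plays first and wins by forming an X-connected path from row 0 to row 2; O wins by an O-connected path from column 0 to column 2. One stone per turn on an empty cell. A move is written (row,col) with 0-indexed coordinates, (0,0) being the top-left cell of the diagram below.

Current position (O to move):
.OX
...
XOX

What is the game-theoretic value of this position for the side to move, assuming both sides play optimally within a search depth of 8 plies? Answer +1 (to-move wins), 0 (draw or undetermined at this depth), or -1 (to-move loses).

value(.OX/.../XOX, O) = -1

p1 O@[.OX/.../XOX]: (0,0)[OOX/.../XOX]-1* (1,0)[.OX/O../XOX]-1 (1,1)[.OX/.O./XOX]-1 (1,2)[.OX/..O/XOX]-1
p2 X@[OOX/.../XOX]: (1,0)[OOX/X../XOX]+1* (1,1)[OOX/.X./XOX]+1 (1,2)[OOX/..X/XOX]+1
p3 O@[OOX/X../XOX]: (1,1)[OOX/XO./XOX]-1* (1,2)[OOX/X.O/XOX]-1
p4 X@[OOX/XO./XOX]: (1,2)[OOX/XOX/XOX]+1*
p5 O@[OOX/XOX/XOX] terminal -1; root [.OX/.../XOX] d8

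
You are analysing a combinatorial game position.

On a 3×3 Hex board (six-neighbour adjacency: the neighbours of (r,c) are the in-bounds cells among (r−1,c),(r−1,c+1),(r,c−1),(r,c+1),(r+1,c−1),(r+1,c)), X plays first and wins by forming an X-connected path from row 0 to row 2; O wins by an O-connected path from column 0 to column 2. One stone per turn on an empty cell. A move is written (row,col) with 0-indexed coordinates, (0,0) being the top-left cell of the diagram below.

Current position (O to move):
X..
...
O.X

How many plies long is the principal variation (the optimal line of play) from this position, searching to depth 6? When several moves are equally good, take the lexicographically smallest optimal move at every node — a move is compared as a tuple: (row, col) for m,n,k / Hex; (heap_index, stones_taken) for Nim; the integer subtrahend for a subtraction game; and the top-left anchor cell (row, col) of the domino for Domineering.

PV length from [X../.../O.X]: 3 plies

p1 O@[X../.../O.X]: (0,1)[XO./.../O.X]-1 (0,2)[X.O/.../O.X]-1 (1,0)[X../O../O.X]-1 (1,1)[X../.O./O.X]+1* (1,2)[X../..O/O.X]+1 (2,1)[X../.../OOX]-1
p2 X@[X../.O./O.X]: (0,1)[XX./.O./O.X]-1* (0,2)[X.X/.O./O.X]-1 (1,0)[X../XO./O.X]-1 (1,2)[X../.OX/O.X]-1 (2,1)[X../.O./OXX]-1
p3 O@[XX./.O./O.X]: (0,2)[XXO/.O./O.X]+1* (1,0)[XX./OO./O.X]+1 (1,2)[XX./.OO/O.X]+1 (2,1)[XX./.O./OOX]+1
p4 X@[XXO/.O./O.X] terminal -1; root [X../.../O.X] d6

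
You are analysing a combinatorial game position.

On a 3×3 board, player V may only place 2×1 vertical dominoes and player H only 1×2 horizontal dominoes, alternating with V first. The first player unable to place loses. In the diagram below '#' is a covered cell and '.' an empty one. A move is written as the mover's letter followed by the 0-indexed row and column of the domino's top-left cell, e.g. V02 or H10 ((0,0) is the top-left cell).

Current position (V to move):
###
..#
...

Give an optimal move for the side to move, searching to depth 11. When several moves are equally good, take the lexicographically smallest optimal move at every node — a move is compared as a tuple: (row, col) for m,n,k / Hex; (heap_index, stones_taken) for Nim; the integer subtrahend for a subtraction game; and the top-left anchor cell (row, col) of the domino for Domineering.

p1 V@[###/..#/...]: V10[###/#.#/#..]-1 V11[###/.##/.#.]+1*
p2 H@[###/.##/.#.] terminal -1; root [###/..#/...] d11

V's best at [###/..#/...]: V11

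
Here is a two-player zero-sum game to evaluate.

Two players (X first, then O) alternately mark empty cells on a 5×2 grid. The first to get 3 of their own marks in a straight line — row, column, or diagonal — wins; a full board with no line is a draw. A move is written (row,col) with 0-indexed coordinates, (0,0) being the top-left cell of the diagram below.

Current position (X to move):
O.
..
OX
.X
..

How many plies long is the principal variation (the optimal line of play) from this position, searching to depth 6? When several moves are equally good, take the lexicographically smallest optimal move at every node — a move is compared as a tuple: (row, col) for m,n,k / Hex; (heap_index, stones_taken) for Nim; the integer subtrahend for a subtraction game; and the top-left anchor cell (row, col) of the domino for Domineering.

p1 X@[O./../OX/.X/..]: (0,1)[OX/../OX/.X/..]-1 (1,0)[O./X./OX/.X/..]+1* (1,1)[O./.X/OX/.X/..]+1 (3,0)[O./../OX/XX/..]-1 (4,0)[O./../OX/.X/X.]-1 (4,1)[O./../OX/.X/.X]+1
p2 O@[O./X./OX/.X/..]: (0,1)[OO/X./OX/.X/..]-1* (1,1)[O./XO/OX/.X/..]-1 (3,0)[O./X./OX/OX/..]-1 (4,0)[O./X./OX/.X/O.]-1 (4,1)[O./X./OX/.X/.O]-1
p3 X@[OO/X./OX/.X/..]: (1,1)[OO/XX/OX/.X/..]+1* (3,0)[OO/X./OX/XX/..]+1 (4,0)[OO/X./OX/.X/X.]+1 (4,1)[OO/X./OX/.X/.X]+1
p4 O@[OO/XX/OX/.X/..] terminal -1; root [O./../OX/.X/..] d6

PV length from [O./../OX/.X/..]: 3 plies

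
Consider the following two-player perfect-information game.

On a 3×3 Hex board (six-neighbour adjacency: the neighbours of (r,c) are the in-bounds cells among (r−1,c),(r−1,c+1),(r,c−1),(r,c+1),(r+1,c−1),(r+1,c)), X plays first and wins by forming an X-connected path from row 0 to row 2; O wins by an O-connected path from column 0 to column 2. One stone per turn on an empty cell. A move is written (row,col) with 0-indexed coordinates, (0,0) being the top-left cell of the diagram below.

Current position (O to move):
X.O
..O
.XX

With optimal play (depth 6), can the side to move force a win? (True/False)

O winning at [X.O/..O/.XX]: True

[X.O/..O/.XX] O move#1: (0,1):-1/XOO/..O/.XX, (1,0):+1/X.O/O.O/.XX*, (1,1):+1/X.O/.OO/.XX, (2,0):-1/X.O/..O/OXX
[X.O/O.O/.XX] X move#2: (0,1):-1/XXO/O.O/.XX*, (1,1):-1/X.O/OXO/.XX, (2,0):-1/X.O/O.O/XXX
[XXO/O.O/.XX] O move#3: (1,1):+1/XXO/OOO/.XX*, (2,0):-1/XXO/O.O/OXX
[XXO/OOO/.XX] end (terminal -1, X#4); searched X.O/..O/.XX to 6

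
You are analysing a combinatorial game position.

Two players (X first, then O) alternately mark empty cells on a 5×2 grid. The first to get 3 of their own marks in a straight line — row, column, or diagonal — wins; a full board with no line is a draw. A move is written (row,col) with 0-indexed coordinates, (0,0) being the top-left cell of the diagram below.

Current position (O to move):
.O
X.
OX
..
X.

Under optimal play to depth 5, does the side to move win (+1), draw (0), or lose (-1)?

ply 1, O at .O/X./OX/../X. | (0,0)=-1→OO/X./OX/../X.; (1,1)=+0→.O/XO/OX/../X.*; (3,0)=-1→.O/X./OX/O./X.; (3,1)=+0→.O/X./OX/.O/X.; (4,1)=+0→.O/X./OX/../XO
ply 2, X at .O/XO/OX/../X. | (0,0)=+0→XO/XO/OX/../X.*; (3,0)=+0→.O/XO/OX/X./X.; (3,1)=+0→.O/XO/OX/.X/X.; (4,1)=+0→.O/XO/OX/../XX
ply 3, O at XO/XO/OX/../X. | (3,0)=+0→XO/XO/OX/O./X.*; (3,1)=+0→XO/XO/OX/.O/X.; (4,1)=+0→XO/XO/OX/../XO
ply 4, X at XO/XO/OX/O./X. | (3,1)=+0→XO/XO/OX/OX/X.*; (4,1)=+0→XO/XO/OX/O./XX
ply 5, O at XO/XO/OX/OX/X. | (4,1)=+0→XO/XO/OX/OX/XO*
ply 6: XO/XO/OX/OX/XO is terminal +0 (X); from .O/X./OX/../X. depth 5

value(.O/X./OX/../X., O) = 0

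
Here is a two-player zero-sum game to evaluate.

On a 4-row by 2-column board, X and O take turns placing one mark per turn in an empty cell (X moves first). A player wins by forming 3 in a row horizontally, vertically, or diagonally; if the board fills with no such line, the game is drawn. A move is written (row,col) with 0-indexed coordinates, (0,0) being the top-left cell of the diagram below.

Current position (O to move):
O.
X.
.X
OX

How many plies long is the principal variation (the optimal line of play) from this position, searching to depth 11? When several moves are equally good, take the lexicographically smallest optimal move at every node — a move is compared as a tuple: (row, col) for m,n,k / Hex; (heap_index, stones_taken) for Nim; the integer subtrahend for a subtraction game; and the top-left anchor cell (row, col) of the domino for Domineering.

[O./X./.X/OX] O move#1: (0,1):-1/OO/X./.X/OX, (1,1):+0/O./XO/.X/OX*, (2,0):-1/O./X./OX/OX
[O./XO/.X/OX] X move#2: (0,1):+0/OX/XO/.X/OX*, (2,0):+0/O./XO/XX/OX
[OX/XO/.X/OX] O move#3: (2,0):+0/OX/XO/OX/OX*
[OX/XO/OX/OX] end (terminal +0, X#4); searched O./X./.X/OX to 11

PV length from [O./X./.X/OX]: 3 plies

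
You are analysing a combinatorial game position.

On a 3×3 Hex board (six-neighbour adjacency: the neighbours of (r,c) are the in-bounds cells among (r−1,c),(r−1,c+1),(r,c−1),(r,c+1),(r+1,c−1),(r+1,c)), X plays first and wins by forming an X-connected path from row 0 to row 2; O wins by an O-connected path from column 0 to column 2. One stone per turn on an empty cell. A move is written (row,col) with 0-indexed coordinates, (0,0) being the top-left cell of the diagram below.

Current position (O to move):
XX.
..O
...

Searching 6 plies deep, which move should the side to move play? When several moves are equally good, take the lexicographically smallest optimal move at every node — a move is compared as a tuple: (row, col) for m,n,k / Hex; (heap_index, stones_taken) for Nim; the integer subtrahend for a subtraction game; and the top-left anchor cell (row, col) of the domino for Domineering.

ply 1, O at XX./..O/... | (0,2)=-1→XXO/..O/...; (1,0)=-1→XX./O.O/...; (1,1)=+1→XX./.OO/...*; (2,0)=+1→XX./..O/O..; (2,1)=-1→XX./..O/.O.; (2,2)=-1→XX./..O/..O
ply 2, X at XX./.OO/... | (0,2)=-1→XXX/.OO/...*; (1,0)=-1→XX./XOO/...; (2,0)=-1→XX./.OO/X..; (2,1)=-1→XX./.OO/.X.; (2,2)=-1→XX./.OO/..X
ply 3, O at XXX/.OO/... | (1,0)=+1→XXX/OOO/...*; (2,0)=+1→XXX/.OO/O..; (2,1)=+1→XXX/.OO/.O.; (2,2)=+1→XXX/.OO/..O
ply 4: XXX/OOO/... is terminal -1 (X); from XX./..O/... depth 6

O's best at [XX./..O/...]: (1,1)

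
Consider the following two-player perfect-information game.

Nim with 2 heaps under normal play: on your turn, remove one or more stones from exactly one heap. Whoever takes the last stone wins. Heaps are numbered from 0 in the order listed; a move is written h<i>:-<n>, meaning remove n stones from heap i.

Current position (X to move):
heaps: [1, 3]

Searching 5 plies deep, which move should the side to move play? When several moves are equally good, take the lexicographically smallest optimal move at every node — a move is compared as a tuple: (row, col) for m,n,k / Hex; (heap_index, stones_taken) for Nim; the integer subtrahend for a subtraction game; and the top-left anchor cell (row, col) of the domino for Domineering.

ply 1, X at (1,3) | h0:-1=-1→(0,3); h1:-1=-1→(1,2); h1:-2=+1→(1,1)*; h1:-3=-1→(1,0)
ply 2, O at (1,1) | h0:-1=-1→(0,1)*; h1:-1=-1→(1,0)
ply 3, X at (0,1) | h1:-1=+1→(0,0)*
ply 4: (0,0) is terminal -1 (O); from (1,3) depth 5

X's best at [(1,3)]: h1:-2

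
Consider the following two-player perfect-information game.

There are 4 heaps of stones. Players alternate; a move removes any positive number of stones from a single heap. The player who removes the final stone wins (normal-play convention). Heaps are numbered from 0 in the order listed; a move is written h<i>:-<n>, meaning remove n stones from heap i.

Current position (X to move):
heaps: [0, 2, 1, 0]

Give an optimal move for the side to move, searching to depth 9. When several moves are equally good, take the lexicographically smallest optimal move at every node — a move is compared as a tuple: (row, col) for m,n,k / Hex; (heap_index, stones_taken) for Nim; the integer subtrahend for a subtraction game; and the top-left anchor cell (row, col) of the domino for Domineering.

ply 1, X at (0,2,1,0) | h1:-1=+1→(0,1,1,0)*; h1:-2=-1→(0,0,1,0); h2:-1=-1→(0,2,0,0)
ply 2, O at (0,1,1,0) | h1:-1=-1→(0,0,1,0)*; h2:-1=-1→(0,1,0,0)
ply 3, X at (0,0,1,0) | h2:-1=+1→(0,0,0,0)*
ply 4: (0,0,0,0) is terminal -1 (O); from (0,2,1,0) depth 9

X's best at [(0,2,1,0)]: h1:-1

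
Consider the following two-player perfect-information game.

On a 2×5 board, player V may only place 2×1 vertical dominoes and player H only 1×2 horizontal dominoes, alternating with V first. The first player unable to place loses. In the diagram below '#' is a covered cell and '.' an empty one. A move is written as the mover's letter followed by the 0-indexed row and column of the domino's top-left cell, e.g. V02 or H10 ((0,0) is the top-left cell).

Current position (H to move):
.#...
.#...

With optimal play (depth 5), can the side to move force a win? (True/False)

ply 1, H at .#.../.#... | H02=-1→.###./.#...*; H03=-1→.#.##/.#...; H12=-1→.#.../.###.; H13=-1→.#.../.#.##
ply 2, V at .###./.#... | V00=-1→####./##...; V04=+1→.####/.#..#*
ply 3, H at .####/.#..# | H12=-1→.####/.####*
ply 4, V at .####/.#### | V00=+1→#####/#####*
ply 5: #####/##### is terminal -1 (H); from .#.../.#... depth 5

H winning at [.#.../.#...]: False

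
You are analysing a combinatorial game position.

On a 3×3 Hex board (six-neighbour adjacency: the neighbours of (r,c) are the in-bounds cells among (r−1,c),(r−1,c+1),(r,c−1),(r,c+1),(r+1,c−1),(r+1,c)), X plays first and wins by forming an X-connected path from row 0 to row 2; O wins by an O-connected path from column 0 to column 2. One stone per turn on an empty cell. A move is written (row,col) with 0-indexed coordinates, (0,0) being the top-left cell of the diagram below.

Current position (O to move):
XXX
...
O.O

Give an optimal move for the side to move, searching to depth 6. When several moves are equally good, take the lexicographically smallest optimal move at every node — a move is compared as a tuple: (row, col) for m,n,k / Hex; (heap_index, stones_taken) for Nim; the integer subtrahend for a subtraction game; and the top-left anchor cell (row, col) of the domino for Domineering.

O's best at [XXX/.../O.O]: (1,1)

ply 1, O at XXX/.../O.O | (1,0)=-1→XXX/O../O.O; (1,1)=+1→XXX/.O./O.O*; (1,2)=+1→XXX/..O/O.O; (2,1)=+1→XXX/.../OOO
ply 2, X at XXX/.O./O.O | (1,0)=-1→XXX/XO./O.O*; (1,2)=-1→XXX/.OX/O.O; (2,1)=-1→XXX/.O./OXO
ply 3, O at XXX/XO./O.O | (1,2)=+1→XXX/XOO/O.O*; (2,1)=+1→XXX/XO./OOO
ply 4: XXX/XOO/O.O is terminal -1 (X); from XXX/.../O.O depth 6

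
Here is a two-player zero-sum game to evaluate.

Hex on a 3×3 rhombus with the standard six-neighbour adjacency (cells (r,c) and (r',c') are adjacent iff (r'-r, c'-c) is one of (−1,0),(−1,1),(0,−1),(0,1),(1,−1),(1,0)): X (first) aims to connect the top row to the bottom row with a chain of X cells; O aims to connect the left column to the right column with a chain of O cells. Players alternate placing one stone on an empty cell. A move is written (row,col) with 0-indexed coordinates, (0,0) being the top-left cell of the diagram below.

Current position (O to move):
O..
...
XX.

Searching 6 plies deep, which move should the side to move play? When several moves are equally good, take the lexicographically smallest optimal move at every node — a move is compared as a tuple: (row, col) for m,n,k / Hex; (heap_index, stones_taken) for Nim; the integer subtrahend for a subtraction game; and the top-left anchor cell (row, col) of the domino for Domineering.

[O../.../XX.] O move#1: (0,1):-1/OO./.../XX., (0,2):-1/O.O/.../XX., (1,0):-1/O../O../XX., (1,1):+1/O../.O./XX.*, (1,2):-1/O../..O/XX., (2,2):-1/O../.../XXO
[O../.O./XX.] X move#2: (0,1):-1/OX./.O./XX.*, (0,2):-1/O.X/.O./XX., (1,0):-1/O../XO./XX., (1,2):-1/O../.OX/XX., (2,2):-1/O../.O./XXX
[OX./.O./XX.] O move#3: (0,2):-1/OXO/.O./XX., (1,0):+1/OX./OO./XX.*, (1,2):-1/OX./.OO/XX., (2,2):-1/OX./.O./XXO
[OX./OO./XX.] X move#4: (0,2):-1/OXX/OO./XX.*, (1,2):-1/OX./OOX/XX., (2,2):-1/OX./OO./XXX
[OXX/OO./XX.] O move#5: (1,2):+1/OXX/OOO/XX.*, (2,2):-1/OXX/OO./XXO
[OXX/OOO/XX.] end (terminal -1, X#6); searched O../.../XX. to 6

O's best at [O../.../XX.]: (1,1)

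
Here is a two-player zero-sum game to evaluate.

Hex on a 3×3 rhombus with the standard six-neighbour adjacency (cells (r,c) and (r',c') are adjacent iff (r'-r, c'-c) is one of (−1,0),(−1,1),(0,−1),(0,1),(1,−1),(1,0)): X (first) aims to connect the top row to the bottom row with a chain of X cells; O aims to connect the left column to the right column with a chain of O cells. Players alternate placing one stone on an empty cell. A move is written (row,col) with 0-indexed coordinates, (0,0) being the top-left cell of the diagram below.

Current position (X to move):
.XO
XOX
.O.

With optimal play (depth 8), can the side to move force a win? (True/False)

X winning at [.XO/XOX/.O.]: True

[.XO/XOX/.O.] X move#1: (0,0):-1/XXO/XOX/.O., (2,0):+1/.XO/XOX/XO.*, (2,2):-1/.XO/XOX/.OX
[.XO/XOX/XO.] end (terminal -1, O#2); searched .XO/XOX/.O. to 8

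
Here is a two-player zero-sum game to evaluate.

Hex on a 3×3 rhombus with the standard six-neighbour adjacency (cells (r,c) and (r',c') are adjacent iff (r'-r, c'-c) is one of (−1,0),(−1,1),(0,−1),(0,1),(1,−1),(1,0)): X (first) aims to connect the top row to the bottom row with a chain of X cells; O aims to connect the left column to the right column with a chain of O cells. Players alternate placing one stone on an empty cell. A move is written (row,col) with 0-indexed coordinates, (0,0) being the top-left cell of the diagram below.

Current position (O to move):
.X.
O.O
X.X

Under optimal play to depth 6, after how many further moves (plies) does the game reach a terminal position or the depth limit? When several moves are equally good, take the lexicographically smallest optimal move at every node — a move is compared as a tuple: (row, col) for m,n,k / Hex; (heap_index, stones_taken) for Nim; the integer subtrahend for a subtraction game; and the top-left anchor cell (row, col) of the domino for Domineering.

ply 1, O at .X./O.O/X.X | (0,0)=-1→OX./O.O/X.X; (0,2)=-1→.XO/O.O/X.X; (1,1)=+1→.X./OOO/X.X*; (2,1)=-1→.X./O.O/XOX
ply 2: .X./OOO/X.X is terminal -1 (X); from .X./O.O/X.X depth 6

PV length from [.X./O.O/X.X]: 1 ply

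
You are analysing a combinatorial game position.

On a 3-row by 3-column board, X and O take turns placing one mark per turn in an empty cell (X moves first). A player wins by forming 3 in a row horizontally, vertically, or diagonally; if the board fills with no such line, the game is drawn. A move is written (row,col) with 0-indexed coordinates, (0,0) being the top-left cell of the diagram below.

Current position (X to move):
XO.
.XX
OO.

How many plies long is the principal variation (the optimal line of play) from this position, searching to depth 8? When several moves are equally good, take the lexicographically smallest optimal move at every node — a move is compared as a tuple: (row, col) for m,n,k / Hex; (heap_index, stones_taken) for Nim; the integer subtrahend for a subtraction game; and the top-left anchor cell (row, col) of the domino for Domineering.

PV length from [XO./.XX/OO.]: 1 ply

[XO./.XX/OO.] X move#1: (0,2):-1/XOX/.XX/OO., (1,0):+1/XO./XXX/OO.*, (2,2):+1/XO./.XX/OOX
[XO./XXX/OO.] end (terminal -1, O#2); searched XO./.XX/OO. to 8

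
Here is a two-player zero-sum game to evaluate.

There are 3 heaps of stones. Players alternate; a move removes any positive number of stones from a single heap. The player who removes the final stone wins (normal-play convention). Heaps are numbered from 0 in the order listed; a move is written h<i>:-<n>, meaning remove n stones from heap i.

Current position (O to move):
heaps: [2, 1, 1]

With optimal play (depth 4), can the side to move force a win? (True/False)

p1 O@[(2,1,1)]: h0:-1[(1,1,1)]-1 h0:-2[(0,1,1)]+1* h1:-1[(2,0,1)]-1 h2:-1[(2,1,0)]-1
p2 X@[(0,1,1)]: h1:-1[(0,0,1)]-1* h2:-1[(0,1,0)]-1
p3 O@[(0,0,1)]: h2:-1[(0,0,0)]+1*
p4 X@[(0,0,0)] terminal -1; root [(2,1,1)] d4

O winning at [(2,1,1)]: True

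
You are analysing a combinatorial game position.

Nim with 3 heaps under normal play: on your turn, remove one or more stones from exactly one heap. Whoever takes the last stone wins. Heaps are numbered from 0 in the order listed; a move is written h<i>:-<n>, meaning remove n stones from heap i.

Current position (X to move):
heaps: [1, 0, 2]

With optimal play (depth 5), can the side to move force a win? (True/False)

X winning at [(1,0,2)]: True

ply 1, X at (1,0,2) | h0:-1=-1→(0,0,2); h2:-1=+1→(1,0,1)*; h2:-2=-1→(1,0,0)
ply 2, O at (1,0,1) | h0:-1=-1→(0,0,1)*; h2:-1=-1→(1,0,0)
ply 3, X at (0,0,1) | h2:-1=+1→(0,0,0)*
ply 4: (0,0,0) is terminal -1 (O); from (1,0,2) depth 5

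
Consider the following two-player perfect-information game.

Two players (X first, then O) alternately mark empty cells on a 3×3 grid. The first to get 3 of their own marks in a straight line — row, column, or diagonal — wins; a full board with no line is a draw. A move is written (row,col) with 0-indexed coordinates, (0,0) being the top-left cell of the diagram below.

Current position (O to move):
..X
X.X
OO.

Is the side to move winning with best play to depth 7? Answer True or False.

O winning at [..X/X.X/OO.]: True

ply 1, O at ..X/X.X/OO. | (0,0)=-1→O.X/X.X/OO.; (0,1)=-1→.OX/X.X/OO.; (1,1)=-1→..X/XOX/OO.; (2,2)=+1→..X/X.X/OOO*
ply 2: ..X/X.X/OOO is terminal -1 (X); from ..X/X.X/OO. depth 7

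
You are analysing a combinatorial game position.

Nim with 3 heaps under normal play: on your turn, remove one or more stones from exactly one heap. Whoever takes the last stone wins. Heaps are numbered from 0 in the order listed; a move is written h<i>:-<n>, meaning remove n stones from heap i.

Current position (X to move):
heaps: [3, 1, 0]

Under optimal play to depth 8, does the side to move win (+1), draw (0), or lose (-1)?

[(3,1,0)] X move#1: h0:-1:-1/(2,1,0), h0:-2:+1/(1,1,0)*, h0:-3:-1/(0,1,0), h1:-1:-1/(3,0,0)
[(1,1,0)] O move#2: h0:-1:-1/(0,1,0)*, h1:-1:-1/(1,0,0)
[(0,1,0)] X move#3: h1:-1:+1/(0,0,0)*
[(0,0,0)] end (terminal -1, O#4); searched (3,1,0) to 8

value((3,1,0), X) = +1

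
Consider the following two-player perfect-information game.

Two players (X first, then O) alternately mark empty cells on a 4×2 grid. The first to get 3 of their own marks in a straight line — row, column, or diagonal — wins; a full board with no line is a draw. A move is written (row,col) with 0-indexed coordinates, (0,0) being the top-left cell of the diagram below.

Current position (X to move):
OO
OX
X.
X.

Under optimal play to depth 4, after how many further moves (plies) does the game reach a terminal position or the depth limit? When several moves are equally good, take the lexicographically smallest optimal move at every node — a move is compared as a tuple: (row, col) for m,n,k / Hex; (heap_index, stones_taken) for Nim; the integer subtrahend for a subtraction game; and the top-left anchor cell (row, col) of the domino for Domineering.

p1 X@[OO/OX/X./X.]: (2,1)[OO/OX/XX/X.]+0* (3,1)[OO/OX/X./XX]+0
p2 O@[OO/OX/XX/X.]: (3,1)[OO/OX/XX/XO]+0*
p3 X@[OO/OX/XX/XO] terminal +0; root [OO/OX/X./X.] d4

PV length from [OO/OX/X./X.]: 2 plies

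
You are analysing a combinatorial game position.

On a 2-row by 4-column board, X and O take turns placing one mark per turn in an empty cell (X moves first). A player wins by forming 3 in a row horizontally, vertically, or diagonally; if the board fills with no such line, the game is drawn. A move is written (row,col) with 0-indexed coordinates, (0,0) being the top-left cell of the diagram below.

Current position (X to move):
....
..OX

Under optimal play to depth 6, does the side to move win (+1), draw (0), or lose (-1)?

value(..../..OX, X) = 0

[..../..OX] X move#1: (0,0):+0/X.../..OX*, (0,1):+0/.X../..OX, (0,2):+0/..X./..OX, (0,3):+0/...X/..OX, (1,0):+0/..../X.OX, (1,1):+0/..../.XOX
[X.../..OX] O move#2: (0,1):+0/XO../..OX*, (0,2):+0/X.O./..OX, (0,3):+0/X..O/..OX, (1,0):+0/X.../O.OX, (1,1):+0/X.../.OOX
[XO../..OX] X move#3: (0,2):+0/XOX./..OX*, (0,3):+0/XO.X/..OX, (1,0):+0/XO../X.OX, (1,1):+0/XO../.XOX
[XOX./..OX] O move#4: (0,3):+0/XOXO/..OX*, (1,0):+0/XOX./O.OX, (1,1):+0/XOX./.OOX
[XOXO/..OX] X move#5: (1,0):+0/XOXO/X.OX*, (1,1):+0/XOXO/.XOX
[XOXO/X.OX] O move#6: (1,1):+0/XOXO/XOOX*
[XOXO/XOOX] end (terminal +0, X#7); searched ..../..OX to 6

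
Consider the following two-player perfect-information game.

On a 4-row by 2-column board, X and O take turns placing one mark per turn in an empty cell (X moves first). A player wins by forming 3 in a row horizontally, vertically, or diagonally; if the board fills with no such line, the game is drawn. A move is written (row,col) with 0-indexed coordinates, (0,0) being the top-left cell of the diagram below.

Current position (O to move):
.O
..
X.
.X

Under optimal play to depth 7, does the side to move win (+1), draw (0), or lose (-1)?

value(.O/../X./.X, O) = 0

[.O/../X./.X] O move#1: (0,0):+0/OO/../X./.X*, (1,0):+0/.O/O./X./.X, (1,1):+0/.O/.O/X./.X, (2,1):+0/.O/../XO/.X, (3,0):+0/.O/../X./OX
[OO/../X./.X] X move#2: (1,0):+0/OO/X./X./.X*, (1,1):+0/OO/.X/X./.X, (2,1):+0/OO/../XX/.X, (3,0):+0/OO/../X./XX
[OO/X./X./.X] O move#3: (1,1):-1/OO/XO/X./.X, (2,1):-1/OO/X./XO/.X, (3,0):+0/OO/X./X./OX*
[OO/X./X./OX] X move#4: (1,1):+0/OO/XX/X./OX*, (2,1):+0/OO/X./XX/OX
[OO/XX/X./OX] O move#5: (2,1):+0/OO/XX/XO/OX*
[OO/XX/XO/OX] end (terminal +0, X#6); searched .O/../X./.X to 7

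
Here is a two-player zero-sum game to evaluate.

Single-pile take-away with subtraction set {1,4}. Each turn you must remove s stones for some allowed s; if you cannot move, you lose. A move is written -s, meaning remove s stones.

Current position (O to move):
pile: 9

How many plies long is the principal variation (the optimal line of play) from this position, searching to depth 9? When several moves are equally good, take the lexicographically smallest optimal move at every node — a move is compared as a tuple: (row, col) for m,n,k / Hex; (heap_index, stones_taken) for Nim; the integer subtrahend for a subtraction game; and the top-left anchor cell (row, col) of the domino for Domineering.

PV length from [9]: 3 plies

[9] O move#1: -1:-1/8, -4:+1/5*
[5] X move#2: -1:-1/4*, -4:-1/1
[4] O move#3: -1:-1/3, -4:+1/0*
[0] end (terminal -1, X#4); searched 9 to 9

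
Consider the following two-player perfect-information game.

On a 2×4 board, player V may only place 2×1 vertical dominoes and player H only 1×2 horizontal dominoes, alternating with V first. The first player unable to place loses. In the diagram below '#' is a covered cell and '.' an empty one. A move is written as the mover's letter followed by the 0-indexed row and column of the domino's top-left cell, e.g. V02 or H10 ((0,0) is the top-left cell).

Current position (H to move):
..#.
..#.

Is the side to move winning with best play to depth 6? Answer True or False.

H winning at [..#./..#.]: True

ply 1, H at ..#./..#. | H00=+1→###./..#.*; H10=+1→..#./###.
ply 2, V at ###./..#. | V03=-1→####/..##*
ply 3, H at ####/..## | H10=+1→####/####*
ply 4: ####/#### is terminal -1 (V); from ..#./..#. depth 6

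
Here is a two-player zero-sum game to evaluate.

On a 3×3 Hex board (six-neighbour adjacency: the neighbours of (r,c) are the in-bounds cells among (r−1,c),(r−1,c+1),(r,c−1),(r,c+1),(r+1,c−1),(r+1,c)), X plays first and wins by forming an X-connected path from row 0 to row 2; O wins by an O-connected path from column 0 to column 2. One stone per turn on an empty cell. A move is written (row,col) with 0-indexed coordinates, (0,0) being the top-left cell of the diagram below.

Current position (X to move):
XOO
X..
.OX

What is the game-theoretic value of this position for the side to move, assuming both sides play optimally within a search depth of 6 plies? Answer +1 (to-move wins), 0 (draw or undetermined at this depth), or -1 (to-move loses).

value(XOO/X../.OX, X) = +1

ply 1, X at XOO/X../.OX | (1,1)=+1→XOO/XX./.OX*; (1,2)=+1→XOO/X.X/.OX; (2,0)=+1→XOO/X../XOX
ply 2, O at XOO/XX./.OX | (1,2)=-1→XOO/XXO/.OX*; (2,0)=-1→XOO/XX./OOX
ply 3, X at XOO/XXO/.OX | (2,0)=+1→XOO/XXO/XOX*
ply 4: XOO/XXO/XOX is terminal -1 (O); from XOO/X../.OX depth 6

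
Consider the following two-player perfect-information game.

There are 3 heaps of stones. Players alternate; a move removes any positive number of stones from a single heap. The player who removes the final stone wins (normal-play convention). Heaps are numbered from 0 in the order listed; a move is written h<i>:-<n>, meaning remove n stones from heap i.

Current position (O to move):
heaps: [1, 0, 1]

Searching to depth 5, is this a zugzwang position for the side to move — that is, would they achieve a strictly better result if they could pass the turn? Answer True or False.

p1 O@[(1,0,1)]: h0:-1[(0,0,1)]-1* h2:-1[(1,0,0)]-1
p2 X@[(0,0,1)]: h2:-1[(0,0,0)]+1*
p3 O@[(0,0,0)] terminal -1; root [(1,0,1)] d5
if O skipped the turn, X would face:
~ p1 X@[(1,0,1)]: h0:-1[(0,0,1)]-1* h2:-1[(1,0,0)]-1
~ p2 O@[(0,0,1)]: h2:-1[(0,0,0)]+1*
~ p3 X@[(0,0,0)] terminal -1; root [(1,0,1)] d5
compare (O): move=-1 vs pass=+1

zugzwang((1,0,1), O) = True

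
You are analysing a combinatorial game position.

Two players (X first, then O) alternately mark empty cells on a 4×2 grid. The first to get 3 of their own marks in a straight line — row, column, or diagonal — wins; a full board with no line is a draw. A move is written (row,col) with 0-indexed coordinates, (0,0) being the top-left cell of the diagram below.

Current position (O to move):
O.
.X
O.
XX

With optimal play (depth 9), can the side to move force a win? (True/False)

O winning at [O./.X/O./XX]: True

[O./.X/O./XX] O move#1: (0,1):-1/OO/.X/O./XX, (1,0):+1/O./OX/O./XX*, (2,1):+0/O./.X/OO/XX
[O./OX/O./XX] end (terminal -1, X#2); searched O./.X/O./XX to 9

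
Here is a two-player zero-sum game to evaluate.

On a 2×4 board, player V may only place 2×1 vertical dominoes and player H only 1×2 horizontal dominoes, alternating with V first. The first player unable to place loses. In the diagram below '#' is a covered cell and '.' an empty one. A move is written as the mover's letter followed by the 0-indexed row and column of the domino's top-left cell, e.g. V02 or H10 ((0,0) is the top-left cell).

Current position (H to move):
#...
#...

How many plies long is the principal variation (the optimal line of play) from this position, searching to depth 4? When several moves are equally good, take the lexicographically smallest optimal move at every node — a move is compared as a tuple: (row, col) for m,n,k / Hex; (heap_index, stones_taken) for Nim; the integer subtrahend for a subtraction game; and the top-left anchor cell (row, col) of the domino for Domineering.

ply 1, H at #.../#... | H01=+1→###./#...*; H02=+1→#.##/#...; H11=+1→#.../###.; H12=+1→#.../#.##
ply 2, V at ###./#... | V03=-1→####/#..#*
ply 3, H at ####/#..# | H11=+1→####/####*
ply 4: ####/#### is terminal -1 (V); from #.../#... depth 4

PV length from [#.../#...]: 3 plies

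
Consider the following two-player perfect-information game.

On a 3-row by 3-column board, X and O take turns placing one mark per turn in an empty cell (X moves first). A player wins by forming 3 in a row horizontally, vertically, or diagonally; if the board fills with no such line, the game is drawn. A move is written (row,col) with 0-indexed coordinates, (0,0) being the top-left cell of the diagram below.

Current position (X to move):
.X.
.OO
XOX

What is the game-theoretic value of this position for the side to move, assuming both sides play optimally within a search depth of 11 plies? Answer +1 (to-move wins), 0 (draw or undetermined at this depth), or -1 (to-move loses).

value(.X./.OO/XOX, X) = 0

ply 1, X at .X./.OO/XOX | (0,0)=-1→XX./.OO/XOX; (0,2)=-1→.XX/.OO/XOX; (1,0)=+0→.X./XOO/XOX*
ply 2, O at .X./XOO/XOX | (0,0)=+0→OX./XOO/XOX*; (0,2)=-1→.XO/XOO/XOX
ply 3, X at OX./XOO/XOX | (0,2)=+0→OXX/XOO/XOX*
ply 4: OXX/XOO/XOX is terminal +0 (O); from .X./.OO/XOX depth 11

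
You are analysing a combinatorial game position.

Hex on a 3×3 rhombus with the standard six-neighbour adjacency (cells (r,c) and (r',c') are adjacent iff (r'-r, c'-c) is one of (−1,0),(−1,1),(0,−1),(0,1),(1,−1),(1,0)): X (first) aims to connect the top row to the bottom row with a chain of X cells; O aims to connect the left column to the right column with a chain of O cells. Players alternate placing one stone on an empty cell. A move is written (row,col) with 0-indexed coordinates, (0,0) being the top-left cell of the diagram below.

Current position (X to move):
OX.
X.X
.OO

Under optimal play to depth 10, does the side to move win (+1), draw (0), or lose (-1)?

[OX./X.X/.OO] X move#1: (0,2):-1/OXX/X.X/.OO, (1,1):-1/OX./XXX/.OO, (2,0):+1/OX./X.X/XOO*
[OX./X.X/XOO] end (terminal -1, O#2); searched OX./X.X/.OO to 10

value(OX./X.X/.OO, X) = +1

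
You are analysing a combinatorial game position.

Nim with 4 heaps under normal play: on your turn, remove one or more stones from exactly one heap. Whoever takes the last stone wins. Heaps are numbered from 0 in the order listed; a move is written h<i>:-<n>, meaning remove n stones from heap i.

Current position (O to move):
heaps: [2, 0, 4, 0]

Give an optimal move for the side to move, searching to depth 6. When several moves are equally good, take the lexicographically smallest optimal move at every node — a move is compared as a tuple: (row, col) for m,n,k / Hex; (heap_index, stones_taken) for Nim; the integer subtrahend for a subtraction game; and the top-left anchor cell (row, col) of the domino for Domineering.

p1 O@[(2,0,4,0)]: h0:-1[(1,0,4,0)]-1 h0:-2[(0,0,4,0)]-1 h2:-1[(2,0,3,0)]-1 h2:-2[(2,0,2,0)]+1* h2:-3[(2,0,1,0)]-1 h2:-4[(2,0,0,0)]-1
p2 X@[(2,0,2,0)]: h0:-1[(1,0,2,0)]-1* h0:-2[(0,0,2,0)]-1 h2:-1[(2,0,1,0)]-1 h2:-2[(2,0,0,0)]-1
p3 O@[(1,0,2,0)]: h0:-1[(0,0,2,0)]-1 h2:-1[(1,0,1,0)]+1* h2:-2[(1,0,0,0)]-1
p4 X@[(1,0,1,0)]: h0:-1[(0,0,1,0)]-1* h2:-1[(1,0,0,0)]-1
p5 O@[(0,0,1,0)]: h2:-1[(0,0,0,0)]+1*
p6 X@[(0,0,0,0)] terminal -1; root [(2,0,4,0)] d6

O's best at [(2,0,4,0)]: h2:-2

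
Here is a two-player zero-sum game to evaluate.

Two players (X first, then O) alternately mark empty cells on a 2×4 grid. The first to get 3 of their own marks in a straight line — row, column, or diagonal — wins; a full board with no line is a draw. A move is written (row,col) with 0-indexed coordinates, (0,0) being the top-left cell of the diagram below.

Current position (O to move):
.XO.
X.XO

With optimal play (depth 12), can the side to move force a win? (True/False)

ply 1, O at .XO./X.XO | (0,0)=-1→OXO./X.XO; (0,3)=-1→.XOO/X.XO; (1,1)=+0→.XO./XOXO*
ply 2, X at .XO./XOXO | (0,0)=+0→XXO./XOXO*; (0,3)=+0→.XOX/XOXO
ply 3, O at XXO./XOXO | (0,3)=+0→XXOO/XOXO*
ply 4: XXOO/XOXO is terminal +0 (X); from .XO./X.XO depth 12

O winning at [.XO./X.XO]: False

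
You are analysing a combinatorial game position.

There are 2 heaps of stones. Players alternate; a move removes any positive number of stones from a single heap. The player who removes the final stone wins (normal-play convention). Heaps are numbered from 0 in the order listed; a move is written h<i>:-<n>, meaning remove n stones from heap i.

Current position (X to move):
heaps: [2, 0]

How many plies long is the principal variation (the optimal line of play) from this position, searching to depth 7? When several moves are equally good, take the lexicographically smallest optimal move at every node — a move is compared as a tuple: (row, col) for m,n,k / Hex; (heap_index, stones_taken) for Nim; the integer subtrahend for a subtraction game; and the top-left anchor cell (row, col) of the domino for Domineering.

p1 X@[(2,0)]: h0:-1[(1,0)]-1 h0:-2[(0,0)]+1*
p2 O@[(0,0)] terminal -1; root [(2,0)] d7

PV length from [(2,0)]: 1 ply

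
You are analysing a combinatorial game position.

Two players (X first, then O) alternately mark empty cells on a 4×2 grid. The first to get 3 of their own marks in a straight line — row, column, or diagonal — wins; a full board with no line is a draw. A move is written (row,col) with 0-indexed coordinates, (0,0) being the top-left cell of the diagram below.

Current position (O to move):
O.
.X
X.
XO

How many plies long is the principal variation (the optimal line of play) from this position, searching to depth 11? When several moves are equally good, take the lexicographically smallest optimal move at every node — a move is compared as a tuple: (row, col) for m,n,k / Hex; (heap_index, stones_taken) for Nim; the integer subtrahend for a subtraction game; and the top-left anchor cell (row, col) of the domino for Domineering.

ply 1, O at O./.X/X./XO | (0,1)=-1→OO/.X/X./XO; (1,0)=+0→O./OX/X./XO*; (2,1)=-1→O./.X/XO/XO
ply 2, X at O./OX/X./XO | (0,1)=+0→OX/OX/X./XO*; (2,1)=+0→O./OX/XX/XO
ply 3, O at OX/OX/X./XO | (2,1)=+0→OX/OX/XO/XO*
ply 4: OX/OX/XO/XO is terminal +0 (X); from O./.X/X./XO depth 11

PV length from [O./.X/X./XO]: 3 plies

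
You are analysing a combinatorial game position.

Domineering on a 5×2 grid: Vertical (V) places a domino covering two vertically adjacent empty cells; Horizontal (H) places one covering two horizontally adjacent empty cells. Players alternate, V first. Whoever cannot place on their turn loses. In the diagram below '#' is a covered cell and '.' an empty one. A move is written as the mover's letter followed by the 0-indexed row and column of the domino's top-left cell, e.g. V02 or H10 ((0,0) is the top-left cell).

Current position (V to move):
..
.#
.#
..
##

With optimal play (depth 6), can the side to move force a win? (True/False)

ply 1, V at ../.#/.#/../## | V00=-1→#./##/.#/../##*; V10=-1→../##/##/../##; V20=-1→../.#/##/#./##
ply 2, H at #./##/.#/../## | H30=+1→#./##/.#/##/##*
ply 3: #./##/.#/##/## is terminal -1 (V); from ../.#/.#/../## depth 6

V winning at [../.#/.#/../##]: False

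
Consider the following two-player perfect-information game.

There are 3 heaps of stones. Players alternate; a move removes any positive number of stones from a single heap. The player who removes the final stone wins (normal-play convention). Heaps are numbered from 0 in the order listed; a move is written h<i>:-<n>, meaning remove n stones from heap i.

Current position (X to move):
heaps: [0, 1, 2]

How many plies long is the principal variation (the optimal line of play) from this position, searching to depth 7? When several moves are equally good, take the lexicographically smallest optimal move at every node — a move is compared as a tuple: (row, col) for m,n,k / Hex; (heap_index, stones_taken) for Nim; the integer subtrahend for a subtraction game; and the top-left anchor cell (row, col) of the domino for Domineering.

p1 X@[(0,1,2)]: h1:-1[(0,0,2)]-1 h2:-1[(0,1,1)]+1* h2:-2[(0,1,0)]-1
p2 O@[(0,1,1)]: h1:-1[(0,0,1)]-1* h2:-1[(0,1,0)]-1
p3 X@[(0,0,1)]: h2:-1[(0,0,0)]+1*
p4 O@[(0,0,0)] terminal -1; root [(0,1,2)] d7

PV length from [(0,1,2)]: 3 plies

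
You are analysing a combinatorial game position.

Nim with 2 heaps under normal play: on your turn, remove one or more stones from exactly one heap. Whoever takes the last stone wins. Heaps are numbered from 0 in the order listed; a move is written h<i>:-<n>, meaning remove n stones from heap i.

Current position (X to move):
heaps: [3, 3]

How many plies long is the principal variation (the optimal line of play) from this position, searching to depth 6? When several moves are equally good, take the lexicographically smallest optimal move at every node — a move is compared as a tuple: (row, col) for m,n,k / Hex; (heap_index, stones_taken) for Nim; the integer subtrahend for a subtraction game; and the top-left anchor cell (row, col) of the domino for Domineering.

p1 X@[(3,3)]: h0:-1[(2,3)]-1* h0:-2[(1,3)]-1 h0:-3[(0,3)]-1 h1:-1[(3,2)]-1 h1:-2[(3,1)]-1 h1:-3[(3,0)]-1
p2 O@[(2,3)]: h0:-1[(1,3)]-1 h0:-2[(0,3)]-1 h1:-1[(2,2)]+1* h1:-2[(2,1)]-1 h1:-3[(2,0)]-1
p3 X@[(2,2)]: h0:-1[(1,2)]-1* h0:-2[(0,2)]-1 h1:-1[(2,1)]-1 h1:-2[(2,0)]-1
p4 O@[(1,2)]: h0:-1[(0,2)]-1 h1:-1[(1,1)]+1* h1:-2[(1,0)]-1
p5 X@[(1,1)]: h0:-1[(0,1)]-1* h1:-1[(1,0)]-1
p6 O@[(0,1)]: h1:-1[(0,0)]+1*
p7 X@[(0,0)] terminal -1; root [(3,3)] d6

PV length from [(3,3)]: 6 plies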